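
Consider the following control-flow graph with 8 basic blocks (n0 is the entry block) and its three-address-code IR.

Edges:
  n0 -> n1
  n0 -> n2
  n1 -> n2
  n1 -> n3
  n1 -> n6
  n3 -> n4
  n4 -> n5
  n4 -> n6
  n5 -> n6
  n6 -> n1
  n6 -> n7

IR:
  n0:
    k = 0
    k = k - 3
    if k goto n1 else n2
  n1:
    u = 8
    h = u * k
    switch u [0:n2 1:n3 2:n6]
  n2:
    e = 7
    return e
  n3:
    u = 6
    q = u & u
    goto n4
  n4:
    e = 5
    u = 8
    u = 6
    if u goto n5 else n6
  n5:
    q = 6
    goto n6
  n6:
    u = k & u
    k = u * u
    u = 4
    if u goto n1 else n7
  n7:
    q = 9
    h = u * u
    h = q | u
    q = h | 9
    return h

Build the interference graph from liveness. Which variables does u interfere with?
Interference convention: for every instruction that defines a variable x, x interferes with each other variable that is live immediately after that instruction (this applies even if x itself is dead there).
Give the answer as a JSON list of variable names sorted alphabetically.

Per-block:
  n0: def={k} ue=∅
  n1: def={h,u} ue={k}
  n2: def={e} ue=∅
  n3: def={q,u} ue=∅
  n4: def={e,u} ue=∅
  n5: def={q} ue=∅
  n6: def={k,u} ue={k,u}
  n7: def={h,q} ue={u}

Live sets:
  n0 li=∅ lo={k}
  n1 li={k} lo={k,u}
  n2 li=∅ lo=∅
  n3 li={k} lo={k}
  n4 li={k} lo={k,u}
  n5 li={k,u} lo={k,u}
  n6 li={k,u} lo={k,u}
  n7 li={u} lo=∅

Interference:
  e — {k}
  h — {k,q,u}
  k — {e,h,q,u}
  q — {h,k,u}
  u — {h,k,q}

N(u) = ["h", "k", "q"]

Answer: ["h", "k", "q"]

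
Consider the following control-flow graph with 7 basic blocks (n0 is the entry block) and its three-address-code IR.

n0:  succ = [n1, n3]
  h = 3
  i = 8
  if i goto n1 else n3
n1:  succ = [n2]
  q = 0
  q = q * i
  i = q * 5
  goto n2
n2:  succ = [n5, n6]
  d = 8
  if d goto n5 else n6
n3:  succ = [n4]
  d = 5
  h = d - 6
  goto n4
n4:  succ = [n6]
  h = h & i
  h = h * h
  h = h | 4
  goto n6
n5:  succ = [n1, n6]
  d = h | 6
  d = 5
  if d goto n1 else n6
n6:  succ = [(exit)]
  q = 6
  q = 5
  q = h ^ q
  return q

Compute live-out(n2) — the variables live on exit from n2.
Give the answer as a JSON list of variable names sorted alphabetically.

Answer: ["h", "i"]

Analysis:
Block summaries:
  n0 def {h,i} use ∅
  n1 def {i,q} use {i}
  n2 def {d} use ∅
  n3 def {d,h} use ∅
  n4 def {h} use {h,i}
  n5 def {d} use {h}
  n6 def {q} use {h}

Backward fixpoint:
  live n0: ∅→{h,i}
  live n1: {h,i}→{h,i}
  live n2: {h,i}→{h,i}
  live n3: {i}→{h,i}
  live n4: {h,i}→{h}
  live n5: {h,i}→{h,i}
  live n6: {h}→∅

live-out(n2) = ["h", "i"]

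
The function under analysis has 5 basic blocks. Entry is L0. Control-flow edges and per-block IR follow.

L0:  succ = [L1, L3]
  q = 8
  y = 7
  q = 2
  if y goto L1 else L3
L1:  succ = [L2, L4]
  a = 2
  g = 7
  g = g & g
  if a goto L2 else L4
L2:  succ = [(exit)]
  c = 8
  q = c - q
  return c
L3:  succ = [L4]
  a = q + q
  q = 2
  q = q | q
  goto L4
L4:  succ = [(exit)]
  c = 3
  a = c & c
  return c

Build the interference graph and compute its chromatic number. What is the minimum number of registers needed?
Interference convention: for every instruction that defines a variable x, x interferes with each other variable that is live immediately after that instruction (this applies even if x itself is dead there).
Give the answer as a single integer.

Answer: 3

Working:
Per-block:
  L0: {q,y} / ∅
  L1: {a,g} / ∅
  L2: {c,q} / {q}
  L3: {a,q} / {q}
  L4: {a,c} / ∅

Backward fixpoint:
  L0 li=∅ lo={q}
  L1 li={q} lo={q}
  L2 li={q} lo=∅
  L3 li={q} lo=∅
  L4 li=∅ lo=∅

Interference:
  a — {c,g,q}
  c — {a,q}
  g — {a,q}
  q — {a,c,g,y}
  y — {q}

Colouring:
  {a,c,q} pairwise interfere (3-clique) ⇒ χ ≥ 3
  3-colouring: r0={q}  r1={a,y}  r2={c,g}
  χ = 3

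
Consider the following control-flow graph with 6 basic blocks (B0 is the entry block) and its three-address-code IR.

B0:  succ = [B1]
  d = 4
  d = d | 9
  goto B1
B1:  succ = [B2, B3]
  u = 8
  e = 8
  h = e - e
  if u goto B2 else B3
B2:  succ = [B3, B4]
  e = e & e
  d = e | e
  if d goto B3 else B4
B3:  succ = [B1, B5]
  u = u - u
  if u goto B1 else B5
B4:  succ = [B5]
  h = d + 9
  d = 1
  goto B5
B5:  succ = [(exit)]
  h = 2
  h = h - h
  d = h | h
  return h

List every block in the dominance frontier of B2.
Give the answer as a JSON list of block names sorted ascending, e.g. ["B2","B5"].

idom tree: B1←B0 B2←B1 B3←B1 B4←B2 B5←B1
Join-block Dom:
  B1: preds {B0,B3}: {B0} ∩ {B0,B1,B3} = {B0}; idom=B0
  B3: preds {B1,B2}: {B0,B1} ∩ {B0,B1,B2} = {B0,B1}; idom=B1
  B5: preds {B3,B4}: {B0,B1,B3} ∩ {B0,B1,B2,B4} = {B0,B1}; idom=B1

DF walk-up:
  join B1 pred B0: · stop@B0
  join B1 pred B3: B3→B1 stop@B0
  join B3 pred B1: · stop@B1
  join B3 pred B2: B2 stop@B1
  join B5 pred B3: B3 stop@B1
  join B5 pred B4: B4→B2 stop@B1
  DF(B0)=∅
  DF(B1)={B1}
  DF(B2)={B3,B5}
  DF(B3)={B1,B5}
  DF(B4)={B5}
  DF(B5)=∅

DF(B2) = ["B3", "B5"]

Answer: ["B3", "B5"]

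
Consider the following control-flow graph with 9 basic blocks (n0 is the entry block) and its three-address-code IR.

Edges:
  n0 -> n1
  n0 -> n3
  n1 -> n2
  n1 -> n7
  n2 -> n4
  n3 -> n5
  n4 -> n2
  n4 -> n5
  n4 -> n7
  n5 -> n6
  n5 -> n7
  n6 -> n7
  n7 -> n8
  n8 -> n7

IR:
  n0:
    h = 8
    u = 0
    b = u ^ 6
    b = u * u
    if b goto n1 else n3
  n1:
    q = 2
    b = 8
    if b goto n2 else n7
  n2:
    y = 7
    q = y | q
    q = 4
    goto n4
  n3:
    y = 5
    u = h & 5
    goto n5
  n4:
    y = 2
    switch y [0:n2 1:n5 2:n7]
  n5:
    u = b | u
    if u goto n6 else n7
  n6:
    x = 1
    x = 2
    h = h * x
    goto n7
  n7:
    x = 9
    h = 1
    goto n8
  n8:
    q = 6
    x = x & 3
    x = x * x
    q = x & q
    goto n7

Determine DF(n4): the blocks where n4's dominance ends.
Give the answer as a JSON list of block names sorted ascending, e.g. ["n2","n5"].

idom tree: n1←n0 n2←n1 n3←n0 n4←n2 n5←n0 n6←n5 n7←n0 n8←n7
Join-block Dom:
  n2: preds {n1,n4}: {n0,n1} ∩ {n0,n1,n2,n4} = {n0,n1}; idom=n1
  n5: preds {n3,n4}: {n0,n3} ∩ {n0,n1,n2,n4} = {n0}; idom=n0
  n7: preds {n1,n4,n5,n6,n8}: {n0,n1} ∩ {n0,n1,n2,n4} ∩ {n0,n5} ∩ {n0,n5,n6} ∩ {n0,n7,n8} = {n0}; idom=n0

DF walk-up:
  join n2 pred n1: · stop@n1
  join n2 pred n4: n4→n2 stop@n1
  join n5 pred n3: n3 stop@n0
  join n5 pred n4: n4→n2→n1 stop@n0
  join n7 pred n1: n1 stop@n0
  join n7 pred n4: n4→n2→n1 stop@n0
  join n7 pred n5: n5 stop@n0
  join n7 pred n6: n6→n5 stop@n0
  join n7 pred n8: n8→n7 stop@n0
  n0: DF=∅
  n1: DF={n5,n7}
  n2: DF={n2,n5,n7}
  n3: DF={n5}
  n4: DF={n2,n5,n7}
  n5: DF={n7}
  n6: DF={n7}
  n7: DF={n7}
  n8: DF={n7}

DF(n4) = ["n2", "n5", "n7"]

Answer: ["n2", "n5", "n7"]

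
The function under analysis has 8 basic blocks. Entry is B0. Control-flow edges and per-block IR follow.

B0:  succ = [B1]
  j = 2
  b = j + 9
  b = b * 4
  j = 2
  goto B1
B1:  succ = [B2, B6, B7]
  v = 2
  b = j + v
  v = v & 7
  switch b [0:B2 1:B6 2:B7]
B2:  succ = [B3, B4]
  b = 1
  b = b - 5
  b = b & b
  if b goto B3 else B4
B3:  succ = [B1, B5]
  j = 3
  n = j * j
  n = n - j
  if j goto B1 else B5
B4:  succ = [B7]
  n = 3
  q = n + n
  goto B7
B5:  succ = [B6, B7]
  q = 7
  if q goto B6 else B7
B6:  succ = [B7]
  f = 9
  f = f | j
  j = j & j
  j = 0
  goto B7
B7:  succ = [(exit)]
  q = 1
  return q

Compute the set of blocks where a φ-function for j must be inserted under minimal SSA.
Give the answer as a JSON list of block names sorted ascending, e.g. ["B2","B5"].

idom tree: B1←B0 B2←B1 B3←B2 B4←B2 B5←B3 B6←B1 B7←B1
Dom at joins:
  B1: preds {B0,B3}: {B0} ∩ {B0,B1,B2,B3} = {B0}; idom=B0
  B6: preds {B1,B5}: {B0,B1} ∩ {B0,B1,B2,B3,B5} = {B0,B1}; idom=B1
  B7: preds {B1,B4,B5,B6}: {B0,B1} ∩ {B0,B1,B2,B4} ∩ {B0,B1,B2,B3,B5} ∩ {B0,B1,B6} = {B0,B1}; idom=B1

Frontier:
  B1←B0: walk · to B0
  B1←B3: walk B3→B2→B1 to B0
  B6←B1: walk · to B1
  B6←B5: walk B5→B3→B2 to B1
  B7←B1: walk · to B1
  B7←B4: walk B4→B2 to B1
  B7←B5: walk B5→B3→B2 to B1
  B7←B6: walk B6 to B1
  B0: DF=∅
  B1: DF={B1}
  B2: DF={B1,B6,B7}
  B3: DF={B1,B6,B7}
  B4: DF={B7}
  B5: DF={B6,B7}
  B6: DF={B7}
  B7: DF=∅

φ for j: defs {B0,B3,B6}
  DF⁺ = {B1,B6,B7}

Answer: ["B1", "B6", "B7"]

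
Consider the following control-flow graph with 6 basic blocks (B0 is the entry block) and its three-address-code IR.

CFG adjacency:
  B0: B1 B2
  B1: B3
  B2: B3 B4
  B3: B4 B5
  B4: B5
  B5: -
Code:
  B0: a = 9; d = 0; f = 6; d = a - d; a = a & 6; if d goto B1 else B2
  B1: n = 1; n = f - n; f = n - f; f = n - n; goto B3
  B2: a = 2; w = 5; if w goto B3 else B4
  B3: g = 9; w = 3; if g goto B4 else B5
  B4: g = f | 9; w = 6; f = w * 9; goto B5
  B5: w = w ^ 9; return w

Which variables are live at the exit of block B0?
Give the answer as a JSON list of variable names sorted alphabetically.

Block summaries:
  B0 def {a,d,f} use ∅
  B1 def {f,n} use {f}
  B2 def {a,w} use ∅
  B3 def {g,w} use ∅
  B4 def {f,g,w} use {f}
  B5 def {w} use {w}

Liveness:
  B0: in=∅ out={f}
  B1: in={f} out={f}
  B2: in={f} out={f}
  B3: in={f} out={f,w}
  B4: in={f} out={w}
  B5: in={w} out=∅

live-out(B0) = ["f"]

Answer: ["f"]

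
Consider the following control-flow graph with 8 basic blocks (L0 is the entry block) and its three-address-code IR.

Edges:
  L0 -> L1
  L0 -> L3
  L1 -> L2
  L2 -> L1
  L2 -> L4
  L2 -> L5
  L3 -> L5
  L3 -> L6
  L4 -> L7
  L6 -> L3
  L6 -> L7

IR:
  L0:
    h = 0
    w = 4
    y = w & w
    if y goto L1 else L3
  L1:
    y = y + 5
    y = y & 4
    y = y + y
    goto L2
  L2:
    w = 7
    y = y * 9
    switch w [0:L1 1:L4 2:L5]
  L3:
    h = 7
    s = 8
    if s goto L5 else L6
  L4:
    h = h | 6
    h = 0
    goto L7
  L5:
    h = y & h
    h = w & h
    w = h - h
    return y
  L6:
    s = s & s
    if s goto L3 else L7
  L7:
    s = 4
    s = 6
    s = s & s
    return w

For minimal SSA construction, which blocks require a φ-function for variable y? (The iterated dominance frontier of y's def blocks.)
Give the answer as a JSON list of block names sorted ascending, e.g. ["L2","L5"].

Answer: ["L1", "L5", "L7"]

Derivation:
idom tree: L1←L0 L2←L1 L3←L0 L4←L2 L5←L0 L6←L3 L7←L0
Dom at joins:
  L1: preds {L0,L2}: {L0} ∩ {L0,L1,L2} = {L0}; idom=L0
  L3: preds {L0,L6}: {L0} ∩ {L0,L3,L6} = {L0}; idom=L0
  L5: preds {L2,L3}: {L0,L1,L2} ∩ {L0,L3} = {L0}; idom=L0
  L7: preds {L4,L6}: {L0,L1,L2,L4} ∩ {L0,L3,L6} = {L0}; idom=L0

DF walk-up:
  L1←L0: walk · to L0
  L1←L2: walk L2→L1 to L0
  L3←L0: walk · to L0
  L3←L6: walk L6→L3 to L0
  L5←L2: walk L2→L1 to L0
  L5←L3: walk L3 to L0
  L7←L4: walk L4→L2→L1 to L0
  L7←L6: walk L6→L3 to L0
  L0 → ∅
  L1 → {L1,L5,L7}
  L2 → {L1,L5,L7}
  L3 → {L3,L5,L7}
  L4 → {L7}
  L5 → ∅
  L6 → {L3,L7}
  L7 → ∅

φ for y: defs {L0,L1,L2}
  DF⁺ = {L1,L5,L7}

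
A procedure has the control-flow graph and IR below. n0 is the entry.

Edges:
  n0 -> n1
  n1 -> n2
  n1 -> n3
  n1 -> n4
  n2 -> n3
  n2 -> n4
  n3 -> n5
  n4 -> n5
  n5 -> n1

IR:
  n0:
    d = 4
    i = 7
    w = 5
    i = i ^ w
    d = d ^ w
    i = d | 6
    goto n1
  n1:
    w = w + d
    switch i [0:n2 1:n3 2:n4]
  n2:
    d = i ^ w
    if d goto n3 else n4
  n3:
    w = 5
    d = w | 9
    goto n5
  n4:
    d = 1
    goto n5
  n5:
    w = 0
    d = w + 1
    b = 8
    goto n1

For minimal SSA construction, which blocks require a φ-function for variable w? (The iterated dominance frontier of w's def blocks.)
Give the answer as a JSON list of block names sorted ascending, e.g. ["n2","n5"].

Answer: ["n1", "n5"]

Working:
idom tree: n1←n0 n2←n1 n3←n1 n4←n1 n5←n1
Dom∩ at merges:
  n1: preds {n0,n5}: {n0} ∩ {n0,n1,n5} = {n0}; idom=n0
  n3: preds {n1,n2}: {n0,n1} ∩ {n0,n1,n2} = {n0,n1}; idom=n1
  n4: preds {n1,n2}: {n0,n1} ∩ {n0,n1,n2} = {n0,n1}; idom=n1
  n5: preds {n3,n4}: {n0,n1,n3} ∩ {n0,n1,n4} = {n0,n1}; idom=n1

Frontier:
  n1←n0: walk · to n0
  n1←n5: walk n5→n1 to n0
  n3←n1: walk · to n1
  n3←n2: walk n2 to n1
  n4←n1: walk · to n1
  n4←n2: walk n2 to n1
  n5←n3: walk n3 to n1
  n5←n4: walk n4 to n1
  n0 → ∅
  n1 → {n1}
  n2 → {n3,n4}
  n3 → {n5}
  n4 → {n5}
  n5 → {n1}

φ for w: defs {n0,n1,n3,n5}
  DF⁺ = {n1,n5}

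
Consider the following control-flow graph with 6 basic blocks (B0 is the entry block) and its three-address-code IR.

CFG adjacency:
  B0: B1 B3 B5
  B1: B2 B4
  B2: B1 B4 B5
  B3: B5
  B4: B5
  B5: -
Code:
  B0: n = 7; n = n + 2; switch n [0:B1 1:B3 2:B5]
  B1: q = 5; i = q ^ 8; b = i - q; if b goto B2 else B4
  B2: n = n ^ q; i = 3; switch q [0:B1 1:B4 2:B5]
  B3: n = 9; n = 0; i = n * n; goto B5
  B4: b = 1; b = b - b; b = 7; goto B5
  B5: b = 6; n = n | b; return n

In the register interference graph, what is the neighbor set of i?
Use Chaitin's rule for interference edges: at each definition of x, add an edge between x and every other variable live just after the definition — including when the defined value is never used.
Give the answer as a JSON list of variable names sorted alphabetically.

Block summaries:
  B0: {n} / ∅
  B1: {b,i,q} / ∅
  B2: {i,n} / {n,q}
  B3: {i,n} / ∅
  B4: {b} / ∅
  B5: {b,n} / {n}

Backward fixpoint:
  B0 li=∅ lo={n}
  B1 li={n} lo={n,q}
  B2 li={n,q} lo={n}
  B3 li=∅ lo={n}
  B4 li={n} lo={n}
  B5 li={n} lo=∅

Conflict graph:
  b: {n,q}
  i: {n,q}
  n: {b,i,q}
  q: {b,i,n}

N(i) = ["n", "q"]

Answer: ["n", "q"]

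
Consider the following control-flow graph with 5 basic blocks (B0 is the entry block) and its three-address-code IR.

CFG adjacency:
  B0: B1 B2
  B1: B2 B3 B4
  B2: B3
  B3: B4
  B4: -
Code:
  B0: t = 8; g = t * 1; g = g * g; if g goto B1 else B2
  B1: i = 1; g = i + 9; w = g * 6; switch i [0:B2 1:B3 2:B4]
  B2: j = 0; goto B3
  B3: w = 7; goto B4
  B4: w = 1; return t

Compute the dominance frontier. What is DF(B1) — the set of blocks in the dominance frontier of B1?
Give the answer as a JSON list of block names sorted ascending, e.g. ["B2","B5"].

Answer: ["B2", "B3", "B4"]

Derivation:
idom tree: B1←B0 B2←B0 B3←B0 B4←B0
Join-block Dom:
  B2: preds {B0,B1}: {B0} ∩ {B0,B1} = {B0}; idom=B0
  B3: preds {B1,B2}: {B0,B1} ∩ {B0,B2} = {B0}; idom=B0
  B4: preds {B1,B3}: {B0,B1} ∩ {B0,B3} = {B0}; idom=B0

DF derivation:
  join B2 pred B0: · stop@B0
  join B2 pred B1: B1 stop@B0
  join B3 pred B1: B1 stop@B0
  join B3 pred B2: B2 stop@B0
  join B4 pred B1: B1 stop@B0
  join B4 pred B3: B3 stop@B0
  DF(B0)=∅
  DF(B1)={B2,B3,B4}
  DF(B2)={B3}
  DF(B3)={B4}
  DF(B4)=∅

DF(B1) = ["B2", "B3", "B4"]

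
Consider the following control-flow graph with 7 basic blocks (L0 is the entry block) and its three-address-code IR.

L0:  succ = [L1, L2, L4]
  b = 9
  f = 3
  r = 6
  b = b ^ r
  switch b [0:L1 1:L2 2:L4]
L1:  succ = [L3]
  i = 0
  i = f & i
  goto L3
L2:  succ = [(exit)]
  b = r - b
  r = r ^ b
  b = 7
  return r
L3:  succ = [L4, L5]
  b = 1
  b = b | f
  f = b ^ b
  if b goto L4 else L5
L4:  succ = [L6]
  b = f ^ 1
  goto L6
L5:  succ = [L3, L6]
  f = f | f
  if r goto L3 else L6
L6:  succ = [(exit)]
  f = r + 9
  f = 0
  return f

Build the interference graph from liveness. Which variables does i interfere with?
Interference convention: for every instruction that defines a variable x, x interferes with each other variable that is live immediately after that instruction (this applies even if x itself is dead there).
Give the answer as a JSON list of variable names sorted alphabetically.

Answer: ["f", "r"]

Analysis:
Block summaries:
  L0 def {b,f,r} use ∅
  L1 def {i} use {f}
  L2 def {b,r} use {b,r}
  L3 def {b,f} use {f}
  L4 def {b} use {f}
  L5 def {f} use {f,r}
  L6 def {f} use {r}

Backward fixpoint:
  L0: in=∅ out={b,f,r}
  L1: in={f,r} out={f,r}
  L2: in={b,r} out=∅
  L3: in={f,r} out={f,r}
  L4: in={f,r} out={r}
  L5: in={f,r} out={f,r}
  L6: in={r} out=∅

Interfere edges:
  b↔{f,r}
  f↔{b,i,r}
  i↔{f,r}
  r↔{b,f,i}

N(i) = ["f", "r"]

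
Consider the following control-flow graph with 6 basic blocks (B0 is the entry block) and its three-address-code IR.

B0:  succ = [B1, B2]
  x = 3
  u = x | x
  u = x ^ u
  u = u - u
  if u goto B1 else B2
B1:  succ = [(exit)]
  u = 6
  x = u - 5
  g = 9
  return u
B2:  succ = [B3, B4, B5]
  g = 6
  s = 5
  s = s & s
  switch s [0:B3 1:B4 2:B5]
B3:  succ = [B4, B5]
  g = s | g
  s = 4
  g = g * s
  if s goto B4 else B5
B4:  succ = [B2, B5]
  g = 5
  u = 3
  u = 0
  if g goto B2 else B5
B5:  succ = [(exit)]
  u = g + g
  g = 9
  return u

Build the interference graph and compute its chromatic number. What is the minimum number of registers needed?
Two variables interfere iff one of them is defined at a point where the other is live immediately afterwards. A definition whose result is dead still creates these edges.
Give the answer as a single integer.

Answer: 2

Working:
Per-block:
  B0: def={u,x} ue=∅
  B1: def={g,u,x} ue=∅
  B2: def={g,s} ue=∅
  B3: def={g,s} ue={g,s}
  B4: def={g,u} ue=∅
  B5: def={g,u} ue={g}

Live sets:
  B0 li=∅ lo=∅
  B1 li=∅ lo=∅
  B2 li=∅ lo={g,s}
  B3 li={g,s} lo={g}
  B4 li=∅ lo={g}
  B5 li={g} lo=∅

Interference:
  g↔{s,u}
  s↔{g}
  u↔{g,x}
  x↔{u}

Chromatic number:
  lower bound: {g,s} mutually conflict ⇒ χ ≥ 2
  assign g→c0 s→c1 u→c1 x→c0 — no edge inside a register ⇒ χ ≤ 2
  χ = 2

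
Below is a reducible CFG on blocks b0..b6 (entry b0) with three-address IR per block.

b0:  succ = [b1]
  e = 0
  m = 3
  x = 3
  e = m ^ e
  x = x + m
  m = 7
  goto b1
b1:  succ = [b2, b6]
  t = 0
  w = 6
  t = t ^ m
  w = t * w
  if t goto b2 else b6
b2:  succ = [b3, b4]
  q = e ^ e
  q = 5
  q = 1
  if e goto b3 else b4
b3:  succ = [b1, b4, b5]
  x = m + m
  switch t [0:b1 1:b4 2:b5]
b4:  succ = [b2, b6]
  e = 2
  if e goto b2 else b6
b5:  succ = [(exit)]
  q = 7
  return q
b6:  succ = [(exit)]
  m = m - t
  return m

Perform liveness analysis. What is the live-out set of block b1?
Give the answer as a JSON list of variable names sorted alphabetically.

Answer: ["e", "m", "t"]

Analysis:
Per-block:
  b0 def {e,m,x} use ∅
  b1 def {t,w} use {m}
  b2 def {q} use {e}
  b3 def {x} use {m,t}
  b4 def {e} use ∅
  b5 def {q} use ∅
  b6 def {m} use {m,t}

Liveness:
  live b0: ∅→{e,m}
  live b1: {e,m}→{e,m,t}
  live b2: {e,m,t}→{e,m,t}
  live b3: {e,m,t}→{e,m,t}
  live b4: {m,t}→{e,m,t}
  live b5: ∅→∅
  live b6: {m,t}→∅

live-out(b1) = ["e", "m", "t"]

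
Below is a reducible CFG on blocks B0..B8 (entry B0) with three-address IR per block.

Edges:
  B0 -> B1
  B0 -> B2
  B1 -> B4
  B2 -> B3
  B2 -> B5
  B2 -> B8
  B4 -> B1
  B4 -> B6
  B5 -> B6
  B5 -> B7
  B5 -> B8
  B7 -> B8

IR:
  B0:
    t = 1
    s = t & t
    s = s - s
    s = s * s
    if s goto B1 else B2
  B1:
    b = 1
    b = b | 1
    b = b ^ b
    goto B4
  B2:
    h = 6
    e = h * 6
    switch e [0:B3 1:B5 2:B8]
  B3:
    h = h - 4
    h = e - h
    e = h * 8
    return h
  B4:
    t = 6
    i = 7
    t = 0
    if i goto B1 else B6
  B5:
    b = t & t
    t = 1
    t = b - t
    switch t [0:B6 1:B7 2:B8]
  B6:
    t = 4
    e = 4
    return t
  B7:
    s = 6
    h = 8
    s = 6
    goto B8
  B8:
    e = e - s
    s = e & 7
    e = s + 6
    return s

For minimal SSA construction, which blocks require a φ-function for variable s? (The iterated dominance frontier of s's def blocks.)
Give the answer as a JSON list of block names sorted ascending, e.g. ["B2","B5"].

Answer: ["B8"]

Derivation:
idom tree: B1←B0 B2←B0 B3←B2 B4←B1 B5←B2 B6←B0 B7←B5 B8←B2
Join-block Dom:
  B1: preds {B0,B4}: {B0} ∩ {B0,B1,B4} = {B0}; idom=B0
  B6: preds {B4,B5}: {B0,B1,B4} ∩ {B0,B2,B5} = {B0}; idom=B0
  B8: preds {B2,B5,B7}: {B0,B2} ∩ {B0,B2,B5} ∩ {B0,B2,B5,B7} = {B0,B2}; idom=B2

DF derivation:
  join B1 pred B0: · stop@B0
  join B1 pred B4: B4→B1 stop@B0
  join B6 pred B4: B4→B1 stop@B0
  join B6 pred B5: B5→B2 stop@B0
  join B8 pred B2: · stop@B2
  join B8 pred B5: B5 stop@B2
  join B8 pred B7: B7→B5 stop@B2
  B0 → ∅
  B1 → {B1,B6}
  B2 → {B6}
  B3 → ∅
  B4 → {B1,B6}
  B5 → {B6,B8}
  B6 → ∅
  B7 → {B8}
  B8 → ∅

φ for s: defs {B0,B7,B8}
  DF⁺ = {B8}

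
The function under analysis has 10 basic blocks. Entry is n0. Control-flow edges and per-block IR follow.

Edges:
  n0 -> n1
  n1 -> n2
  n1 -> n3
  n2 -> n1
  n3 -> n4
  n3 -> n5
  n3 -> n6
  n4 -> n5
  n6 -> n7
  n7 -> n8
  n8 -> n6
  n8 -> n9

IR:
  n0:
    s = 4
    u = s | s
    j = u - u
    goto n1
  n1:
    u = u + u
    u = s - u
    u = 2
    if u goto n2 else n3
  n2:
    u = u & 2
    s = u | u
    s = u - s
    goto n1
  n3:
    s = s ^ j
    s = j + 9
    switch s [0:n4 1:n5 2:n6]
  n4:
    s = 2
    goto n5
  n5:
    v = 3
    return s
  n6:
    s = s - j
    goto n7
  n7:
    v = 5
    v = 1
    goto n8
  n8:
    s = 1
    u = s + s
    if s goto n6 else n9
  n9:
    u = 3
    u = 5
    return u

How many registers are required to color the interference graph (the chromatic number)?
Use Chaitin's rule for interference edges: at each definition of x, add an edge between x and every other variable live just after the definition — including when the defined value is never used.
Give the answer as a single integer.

Block summaries:
  n0: {j,s,u} / ∅
  n1: {u} / {s,u}
  n2: {s,u} / {u}
  n3: {s} / {j,s}
  n4: {s} / ∅
  n5: {v} / {s}
  n6: {s} / {j,s}
  n7: {v} / ∅
  n8: {s,u} / ∅
  n9: {u} / ∅

Live sets:
  n0: in=∅ out={j,s,u}
  n1: in={j,s,u} out={j,s,u}
  n2: in={j,u} out={j,s,u}
  n3: in={j,s} out={j,s}
  n4: in=∅ out={s}
  n5: in={s} out=∅
  n6: in={j,s} out={j}
  n7: in={j} out={j}
  n8: in={j} out={j,s}
  n9: in=∅ out=∅

Conflict graph:
  j: {s,u,v}
  s: {j,u,v}
  u: {j,s}
  v: {j,s}

Colouring:
  clique {j,s,u} ⇒ need ≥ 3
  3-colouring: c0={j}  c1={s}  c2={u,v}
  χ = 3

Answer: 3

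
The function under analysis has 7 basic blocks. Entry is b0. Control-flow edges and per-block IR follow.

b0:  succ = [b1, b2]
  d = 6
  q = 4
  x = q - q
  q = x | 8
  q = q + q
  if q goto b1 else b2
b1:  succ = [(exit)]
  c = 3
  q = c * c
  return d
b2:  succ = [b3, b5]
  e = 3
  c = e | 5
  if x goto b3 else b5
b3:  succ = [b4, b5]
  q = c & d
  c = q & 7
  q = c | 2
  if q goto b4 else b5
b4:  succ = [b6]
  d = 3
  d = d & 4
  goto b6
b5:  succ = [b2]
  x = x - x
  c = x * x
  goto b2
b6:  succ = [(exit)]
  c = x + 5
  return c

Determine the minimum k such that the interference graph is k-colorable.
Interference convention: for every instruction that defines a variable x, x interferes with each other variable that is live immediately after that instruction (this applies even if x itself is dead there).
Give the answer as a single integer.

Answer: 3

Working:
Per-block:
  b0: {d,q,x} / ∅
  b1: {c,q} / {d}
  b2: {c,e} / {x}
  b3: {c,q} / {c,d}
  b4: {d} / ∅
  b5: {c,x} / {x}
  b6: {c} / {x}

Liveness:
  b0: in=∅ out={d,x}
  b1: in={d} out=∅
  b2: in={d,x} out={c,d,x}
  b3: in={c,d,x} out={d,x}
  b4: in={x} out={x}
  b5: in={d,x} out={d,x}
  b6: in={x} out=∅

Conflict graph:
  c↔{d,x}
  d↔{c,e,q,x}
  e↔{d,x}
  q↔{d,x}
  x↔{c,d,e,q}

Chromatic number:
  lower bound: {c,d,x} mutually conflict ⇒ χ ≥ 3
  assign c→R2 d→R0 e→R2 q→R2 x→R1 — no edge inside a register ⇒ χ ≤ 3
  χ = 3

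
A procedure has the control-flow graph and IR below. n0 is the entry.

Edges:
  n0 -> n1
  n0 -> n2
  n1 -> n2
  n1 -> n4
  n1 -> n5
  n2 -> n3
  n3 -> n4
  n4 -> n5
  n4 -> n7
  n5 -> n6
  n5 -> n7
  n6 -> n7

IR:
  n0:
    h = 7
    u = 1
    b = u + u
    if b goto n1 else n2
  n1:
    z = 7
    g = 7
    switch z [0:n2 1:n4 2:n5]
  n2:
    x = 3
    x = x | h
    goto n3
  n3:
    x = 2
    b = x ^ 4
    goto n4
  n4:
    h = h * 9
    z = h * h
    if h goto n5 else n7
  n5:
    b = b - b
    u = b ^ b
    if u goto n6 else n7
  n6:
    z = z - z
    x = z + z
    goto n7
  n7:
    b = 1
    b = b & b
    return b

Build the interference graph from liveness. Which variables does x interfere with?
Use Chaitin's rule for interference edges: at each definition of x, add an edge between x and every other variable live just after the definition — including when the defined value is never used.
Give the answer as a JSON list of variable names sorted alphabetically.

def/use:
  n0: {b,h,u} / ∅
  n1: {g,z} / ∅
  n2: {x} / {h}
  n3: {b,x} / ∅
  n4: {h,z} / {h}
  n5: {b,u} / {b}
  n6: {x,z} / {z}
  n7: {b} / ∅

Backward fixpoint:
  live n0: ∅→{b,h}
  live n1: {b,h}→{b,h,z}
  live n2: {h}→{h}
  live n3: {h}→{b,h}
  live n4: {b,h}→{b,z}
  live n5: {b,z}→{z}
  live n6: {z}→∅
  live n7: ∅→∅

Interfere edges:
  b — {g,h,z}
  g — {b,h,z}
  h — {b,g,u,x,z}
  u — {h,z}
  x — {h}
  z — {b,g,h,u}

N(x) = ["h"]

Answer: ["h"]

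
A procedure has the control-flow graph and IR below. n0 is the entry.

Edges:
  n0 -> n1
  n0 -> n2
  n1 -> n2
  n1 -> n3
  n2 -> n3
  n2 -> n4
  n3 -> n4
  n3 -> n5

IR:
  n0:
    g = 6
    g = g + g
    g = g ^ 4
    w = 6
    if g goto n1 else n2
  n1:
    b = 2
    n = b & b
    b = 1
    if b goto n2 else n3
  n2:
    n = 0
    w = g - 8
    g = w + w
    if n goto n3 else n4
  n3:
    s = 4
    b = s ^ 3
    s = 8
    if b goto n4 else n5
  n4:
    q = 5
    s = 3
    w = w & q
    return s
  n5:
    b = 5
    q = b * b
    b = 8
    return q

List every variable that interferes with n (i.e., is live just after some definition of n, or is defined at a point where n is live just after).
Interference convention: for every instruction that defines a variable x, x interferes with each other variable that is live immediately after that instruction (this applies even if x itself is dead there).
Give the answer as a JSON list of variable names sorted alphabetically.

Per-block:
  n0: {g,w} / ∅
  n1: {b,n} / ∅
  n2: {g,n,w} / {g}
  n3: {b,s} / ∅
  n4: {q,s,w} / {w}
  n5: {b,q} / ∅

Backward fixpoint:
  live n0: ∅→{g,w}
  live n1: {g,w}→{g,w}
  live n2: {g}→{w}
  live n3: {w}→{w}
  live n4: {w}→∅
  live n5: ∅→∅

Interfere edges:
  b: {g,q,s,w}
  g: {b,n,w}
  n: {g,w}
  q: {b,s,w}
  s: {b,q,w}
  w: {b,g,n,q,s}

N(n) = ["g", "w"]

Answer: ["g", "w"]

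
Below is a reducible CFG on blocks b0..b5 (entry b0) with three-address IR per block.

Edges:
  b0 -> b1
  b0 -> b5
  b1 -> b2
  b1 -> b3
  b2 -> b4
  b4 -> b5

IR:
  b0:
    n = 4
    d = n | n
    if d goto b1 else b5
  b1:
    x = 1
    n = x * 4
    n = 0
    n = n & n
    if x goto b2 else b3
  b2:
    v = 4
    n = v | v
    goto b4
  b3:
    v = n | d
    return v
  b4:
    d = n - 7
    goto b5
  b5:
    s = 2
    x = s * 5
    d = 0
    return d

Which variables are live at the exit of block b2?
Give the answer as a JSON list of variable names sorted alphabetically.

def/use:
  b0: {d,n} / ∅
  b1: {n,x} / ∅
  b2: {n,v} / ∅
  b3: {v} / {d,n}
  b4: {d} / {n}
  b5: {d,s,x} / ∅

Live sets:
  live b0: ∅→{d}
  live b1: {d}→{d,n}
  live b2: ∅→{n}
  live b3: {d,n}→∅
  live b4: {n}→∅
  live b5: ∅→∅

live-out(b2) = ["n"]

Answer: ["n"]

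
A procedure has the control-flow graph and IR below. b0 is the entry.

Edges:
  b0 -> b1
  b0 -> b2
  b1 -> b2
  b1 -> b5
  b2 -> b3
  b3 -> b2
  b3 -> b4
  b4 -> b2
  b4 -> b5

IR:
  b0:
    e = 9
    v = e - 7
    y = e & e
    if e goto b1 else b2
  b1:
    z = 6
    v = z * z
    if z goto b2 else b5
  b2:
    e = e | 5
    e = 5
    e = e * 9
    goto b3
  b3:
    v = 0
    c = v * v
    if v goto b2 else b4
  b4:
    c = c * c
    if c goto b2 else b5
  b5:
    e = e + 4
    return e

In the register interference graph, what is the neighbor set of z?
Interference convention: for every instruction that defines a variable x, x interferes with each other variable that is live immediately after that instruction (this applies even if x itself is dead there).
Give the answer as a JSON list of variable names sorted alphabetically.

Answer: ["e", "v"]

Working:
Per-block:
  b0: def={e,v,y} ue=∅
  b1: def={v,z} ue=∅
  b2: def={e} ue={e}
  b3: def={c,v} ue=∅
  b4: def={c} ue={c}
  b5: def={e} ue={e}

Liveness:
  b0 li=∅ lo={e}
  b1 li={e} lo={e}
  b2 li={e} lo={e}
  b3 li={e} lo={c,e}
  b4 li={c,e} lo={e}
  b5 li={e} lo=∅

Conflict graph:
  c↔{e,v}
  e↔{c,v,y,z}
  v↔{c,e,z}
  y↔{e}
  z↔{e,v}

N(z) = ["e", "v"]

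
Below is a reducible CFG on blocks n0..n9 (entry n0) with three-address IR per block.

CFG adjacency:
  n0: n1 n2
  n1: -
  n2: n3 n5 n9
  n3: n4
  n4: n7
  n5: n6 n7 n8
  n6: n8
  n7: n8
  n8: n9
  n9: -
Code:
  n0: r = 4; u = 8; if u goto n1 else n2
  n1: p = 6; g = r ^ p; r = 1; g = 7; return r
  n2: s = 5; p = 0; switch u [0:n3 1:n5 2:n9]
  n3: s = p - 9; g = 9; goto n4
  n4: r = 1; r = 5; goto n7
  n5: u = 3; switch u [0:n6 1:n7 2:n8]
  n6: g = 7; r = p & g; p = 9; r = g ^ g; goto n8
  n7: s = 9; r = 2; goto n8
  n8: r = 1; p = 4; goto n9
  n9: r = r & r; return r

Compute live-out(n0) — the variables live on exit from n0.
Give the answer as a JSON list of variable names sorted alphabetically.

Answer: ["r", "u"]

Derivation:
Per-block:
  n0: {r,u} / ∅
  n1: {g,p,r} / {r}
  n2: {p,s} / {u}
  n3: {g,s} / {p}
  n4: {r} / ∅
  n5: {u} / ∅
  n6: {g,p,r} / {p}
  n7: {r,s} / ∅
  n8: {p,r} / ∅
  n9: {r} / {r}

Live sets:
  n0 li=∅ lo={r,u}
  n1 li={r} lo=∅
  n2 li={r,u} lo={p,r}
  n3 li={p} lo=∅
  n4 li=∅ lo=∅
  n5 li={p} lo={p}
  n6 li={p} lo=∅
  n7 li=∅ lo=∅
  n8 li=∅ lo={r}
  n9 li={r} lo=∅

live-out(n0) = ["r", "u"]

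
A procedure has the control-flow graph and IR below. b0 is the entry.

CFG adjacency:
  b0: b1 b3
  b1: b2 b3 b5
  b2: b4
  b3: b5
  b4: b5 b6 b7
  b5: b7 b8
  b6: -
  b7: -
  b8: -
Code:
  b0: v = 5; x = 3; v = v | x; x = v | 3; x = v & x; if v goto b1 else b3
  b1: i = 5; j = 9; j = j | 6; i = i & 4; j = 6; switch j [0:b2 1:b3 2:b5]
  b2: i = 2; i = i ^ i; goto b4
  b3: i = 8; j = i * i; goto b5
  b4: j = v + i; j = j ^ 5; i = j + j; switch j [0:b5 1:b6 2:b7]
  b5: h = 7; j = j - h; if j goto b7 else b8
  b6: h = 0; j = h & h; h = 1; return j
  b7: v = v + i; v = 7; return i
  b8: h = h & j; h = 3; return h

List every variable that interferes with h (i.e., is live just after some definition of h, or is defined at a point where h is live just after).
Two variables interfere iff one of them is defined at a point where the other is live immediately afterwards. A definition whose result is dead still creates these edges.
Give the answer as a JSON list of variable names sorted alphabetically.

Per-block:
  b0: def={v,x} ue=∅
  b1: def={i,j} ue=∅
  b2: def={i} ue=∅
  b3: def={i,j} ue=∅
  b4: def={i,j} ue={i,v}
  b5: def={h,j} ue={j}
  b6: def={h,j} ue=∅
  b7: def={v} ue={i,v}
  b8: def={h} ue={h,j}

Backward fixpoint:
  live b0: ∅→{v}
  live b1: {v}→{i,j,v}
  live b2: {v}→{i,v}
  live b3: {v}→{i,j,v}
  live b4: {i,v}→{i,j,v}
  live b5: {i,j,v}→{h,i,j,v}
  live b6: ∅→∅
  live b7: {i,v}→∅
  live b8: {h,j}→∅

Conflict graph:
  h — {i,j,v}
  i — {h,j,v}
  j — {h,i,v}
  v — {h,i,j,x}
  x — {v}

N(h) = ["i", "j", "v"]

Answer: ["i", "j", "v"]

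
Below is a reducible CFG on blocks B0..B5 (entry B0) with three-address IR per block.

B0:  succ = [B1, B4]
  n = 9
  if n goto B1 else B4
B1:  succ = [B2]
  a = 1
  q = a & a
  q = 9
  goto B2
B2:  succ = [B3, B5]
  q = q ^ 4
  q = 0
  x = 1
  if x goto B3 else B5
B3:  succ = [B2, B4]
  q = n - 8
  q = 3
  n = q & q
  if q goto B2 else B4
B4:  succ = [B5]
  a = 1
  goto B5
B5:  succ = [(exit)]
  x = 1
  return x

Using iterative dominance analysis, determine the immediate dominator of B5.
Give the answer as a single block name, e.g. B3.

Answer: B0

Working:
idom tree: B1←B0 B2←B1 B3←B2 B4←B0 B5←B0
Dom∩ at merges:
  B2: preds {B1,B3}: {B0,B1} ∩ {B0,B1,B2,B3} = {B0,B1}; idom=B1
  B4: preds {B0,B3}: {B0} ∩ {B0,B1,B2,B3} = {B0}; idom=B0
  B5: preds {B2,B4}: {B0,B1,B2} ∩ {B0,B4} = {B0}; idom=B0

idom(B5) = B0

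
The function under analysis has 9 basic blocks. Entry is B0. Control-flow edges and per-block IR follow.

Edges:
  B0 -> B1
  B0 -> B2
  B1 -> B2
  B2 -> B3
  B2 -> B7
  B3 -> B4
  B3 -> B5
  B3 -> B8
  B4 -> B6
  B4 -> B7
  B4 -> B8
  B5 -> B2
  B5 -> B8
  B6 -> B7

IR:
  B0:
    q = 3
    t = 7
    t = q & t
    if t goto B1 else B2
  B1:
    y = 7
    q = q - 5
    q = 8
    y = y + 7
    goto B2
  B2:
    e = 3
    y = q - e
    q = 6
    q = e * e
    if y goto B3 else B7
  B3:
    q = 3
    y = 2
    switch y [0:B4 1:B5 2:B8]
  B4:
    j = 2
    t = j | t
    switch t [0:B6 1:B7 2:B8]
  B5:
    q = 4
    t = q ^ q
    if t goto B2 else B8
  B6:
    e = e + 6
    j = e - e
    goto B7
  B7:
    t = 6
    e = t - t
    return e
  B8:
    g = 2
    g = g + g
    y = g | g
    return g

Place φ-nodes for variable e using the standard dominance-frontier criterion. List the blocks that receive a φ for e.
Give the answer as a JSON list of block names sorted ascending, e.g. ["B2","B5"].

idom tree: B1←B0 B2←B0 B3←B2 B4←B3 B5←B3 B6←B4 B7←B2 B8←B3
Dom∩ at merges:
  B2: preds {B0,B1,B5}: {B0} ∩ {B0,B1} ∩ {B0,B2,B3,B5} = {B0}; idom=B0
  B7: preds {B2,B4,B6}: {B0,B2} ∩ {B0,B2,B3,B4} ∩ {B0,B2,B3,B4,B6} = {B0,B2}; idom=B2
  B8: preds {B3,B4,B5}: {B0,B2,B3} ∩ {B0,B2,B3,B4} ∩ {B0,B2,B3,B5} = {B0,B2,B3}; idom=B3

Frontier:
  B2←B0: walk · to B0
  B2←B1: walk B1 to B0
  B2←B5: walk B5→B3→B2 to B0
  B7←B2: walk · to B2
  B7←B4: walk B4→B3 to B2
  B7←B6: walk B6→B4→B3 to B2
  B8←B3: walk · to B3
  B8←B4: walk B4 to B3
  B8←B5: walk B5 to B3
  DF(B0)=∅
  DF(B1)={B2}
  DF(B2)={B2}
  DF(B3)={B2,B7}
  DF(B4)={B7,B8}
  DF(B5)={B2,B8}
  DF(B6)={B7}
  DF(B7)=∅
  DF(B8)=∅

φ for e: defs {B2,B6,B7}
  DF⁺ = {B2,B7}

Answer: ["B2", "B7"]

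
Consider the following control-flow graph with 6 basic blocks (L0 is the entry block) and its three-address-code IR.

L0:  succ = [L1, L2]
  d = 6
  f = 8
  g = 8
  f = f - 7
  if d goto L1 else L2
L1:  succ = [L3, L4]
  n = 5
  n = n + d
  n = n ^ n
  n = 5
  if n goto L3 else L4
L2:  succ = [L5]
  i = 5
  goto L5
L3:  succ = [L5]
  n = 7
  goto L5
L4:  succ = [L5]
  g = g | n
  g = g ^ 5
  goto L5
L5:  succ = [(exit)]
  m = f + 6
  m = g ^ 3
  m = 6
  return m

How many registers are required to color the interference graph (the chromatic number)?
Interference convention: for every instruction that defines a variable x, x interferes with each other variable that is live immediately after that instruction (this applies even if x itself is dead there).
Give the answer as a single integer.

Answer: 4

Working:
def/use:
  L0: {d,f,g} / ∅
  L1: {n} / {d}
  L2: {i} / ∅
  L3: {n} / ∅
  L4: {g} / {g,n}
  L5: {m} / {f,g}

Liveness:
  L0: in=∅ out={d,f,g}
  L1: in={d,f,g} out={f,g,n}
  L2: in={f,g} out={f,g}
  L3: in={f,g} out={f,g}
  L4: in={f,g,n} out={f,g}
  L5: in={f,g} out=∅

Conflict graph:
  d↔{f,g,n}
  f↔{d,g,i,n}
  g↔{d,f,i,m,n}
  i↔{f,g}
  m↔{g}
  n↔{d,f,g}

Colouring:
  clique {d,f,g,n} ⇒ need ≥ 4
  assign d→R2 f→R1 g→R0 i→R2 m→R1 n→R3 — no edge inside a register ⇒ χ ≤ 4
  χ = 4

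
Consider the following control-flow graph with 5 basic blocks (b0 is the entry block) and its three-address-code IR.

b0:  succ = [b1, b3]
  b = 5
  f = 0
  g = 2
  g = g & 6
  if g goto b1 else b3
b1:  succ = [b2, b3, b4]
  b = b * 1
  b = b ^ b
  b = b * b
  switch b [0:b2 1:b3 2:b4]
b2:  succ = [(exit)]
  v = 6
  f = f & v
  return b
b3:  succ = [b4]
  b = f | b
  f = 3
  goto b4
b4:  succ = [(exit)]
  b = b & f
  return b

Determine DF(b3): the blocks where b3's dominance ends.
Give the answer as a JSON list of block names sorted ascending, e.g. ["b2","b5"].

idom tree: b1←b0 b2←b1 b3←b0 b4←b0
Join-block Dom:
  b3: preds {b0,b1}: {b0} ∩ {b0,b1} = {b0}; idom=b0
  b4: preds {b1,b3}: {b0,b1} ∩ {b0,b3} = {b0}; idom=b0

DF walk-up:
  join b3 pred b0: · stop@b0
  join b3 pred b1: b1 stop@b0
  join b4 pred b1: b1 stop@b0
  join b4 pred b3: b3 stop@b0
  b0: DF=∅
  b1: DF={b3,b4}
  b2: DF=∅
  b3: DF={b4}
  b4: DF=∅

DF(b3) = ["b4"]

Answer: ["b4"]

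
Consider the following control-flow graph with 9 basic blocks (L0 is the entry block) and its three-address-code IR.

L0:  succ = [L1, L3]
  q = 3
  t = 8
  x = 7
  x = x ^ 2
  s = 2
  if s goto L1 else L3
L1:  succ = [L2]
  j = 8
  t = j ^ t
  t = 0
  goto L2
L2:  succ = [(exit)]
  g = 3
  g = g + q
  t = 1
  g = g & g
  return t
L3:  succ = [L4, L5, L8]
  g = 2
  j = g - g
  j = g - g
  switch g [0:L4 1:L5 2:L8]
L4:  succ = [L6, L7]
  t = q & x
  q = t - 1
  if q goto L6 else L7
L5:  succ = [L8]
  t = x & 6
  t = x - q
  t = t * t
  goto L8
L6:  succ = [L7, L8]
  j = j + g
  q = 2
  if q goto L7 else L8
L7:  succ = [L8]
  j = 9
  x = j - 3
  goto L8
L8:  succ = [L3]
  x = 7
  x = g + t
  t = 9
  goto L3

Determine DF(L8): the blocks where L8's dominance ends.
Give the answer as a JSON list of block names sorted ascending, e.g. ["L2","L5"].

idom tree: L1←L0 L2←L1 L3←L0 L4←L3 L5←L3 L6←L4 L7←L4 L8←L3
Dom at joins:
  L3: preds {L0,L8}: {L0} ∩ {L0,L3,L8} = {L0}; idom=L0
  L7: preds {L4,L6}: {L0,L3,L4} ∩ {L0,L3,L4,L6} = {L0,L3,L4}; idom=L4
  L8: preds {L3,L5,L6,L7}: {L0,L3} ∩ {L0,L3,L5} ∩ {L0,L3,L4,L6} ∩ {L0,L3,L4,L7} = {L0,L3}; idom=L3

DF walk-up:
  L3←L0: walk · to L0
  L3←L8: walk L8→L3 to L0
  L7←L4: walk · to L4
  L7←L6: walk L6 to L4
  L8←L3: walk · to L3
  L8←L5: walk L5 to L3
  L8←L6: walk L6→L4 to L3
  L8←L7: walk L7→L4 to L3
  L0: DF=∅
  L1: DF=∅
  L2: DF=∅
  L3: DF={L3}
  L4: DF={L8}
  L5: DF={L8}
  L6: DF={L7,L8}
  L7: DF={L8}
  L8: DF={L3}

DF(L8) = ["L3"]

Answer: ["L3"]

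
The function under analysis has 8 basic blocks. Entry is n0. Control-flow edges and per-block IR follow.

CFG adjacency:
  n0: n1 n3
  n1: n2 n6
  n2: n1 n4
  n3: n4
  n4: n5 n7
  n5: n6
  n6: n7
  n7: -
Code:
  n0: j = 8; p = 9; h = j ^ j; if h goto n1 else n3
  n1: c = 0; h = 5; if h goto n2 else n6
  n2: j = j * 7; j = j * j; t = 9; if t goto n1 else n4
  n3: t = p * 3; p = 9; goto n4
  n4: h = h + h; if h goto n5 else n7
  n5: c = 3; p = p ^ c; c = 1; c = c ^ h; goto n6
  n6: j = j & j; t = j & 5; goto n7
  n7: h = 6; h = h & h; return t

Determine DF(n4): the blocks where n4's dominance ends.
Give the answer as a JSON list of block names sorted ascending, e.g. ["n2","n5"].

idom tree: n1←n0 n2←n1 n3←n0 n4←n0 n5←n4 n6←n0 n7←n0
Dom∩ at merges:
  n1: preds {n0,n2}: {n0} ∩ {n0,n1,n2} = {n0}; idom=n0
  n4: preds {n2,n3}: {n0,n1,n2} ∩ {n0,n3} = {n0}; idom=n0
  n6: preds {n1,n5}: {n0,n1} ∩ {n0,n4,n5} = {n0}; idom=n0
  n7: preds {n4,n6}: {n0,n4} ∩ {n0,n6} = {n0}; idom=n0

DF walk-up:
  n1←n0: walk · to n0
  n1←n2: walk n2→n1 to n0
  n4←n2: walk n2→n1 to n0
  n4←n3: walk n3 to n0
  n6←n1: walk n1 to n0
  n6←n5: walk n5→n4 to n0
  n7←n4: walk n4 to n0
  n7←n6: walk n6 to n0
  n0 → ∅
  n1 → {n1,n4,n6}
  n2 → {n1,n4}
  n3 → {n4}
  n4 → {n6,n7}
  n5 → {n6}
  n6 → {n7}
  n7 → ∅

DF(n4) = ["n6", "n7"]

Answer: ["n6", "n7"]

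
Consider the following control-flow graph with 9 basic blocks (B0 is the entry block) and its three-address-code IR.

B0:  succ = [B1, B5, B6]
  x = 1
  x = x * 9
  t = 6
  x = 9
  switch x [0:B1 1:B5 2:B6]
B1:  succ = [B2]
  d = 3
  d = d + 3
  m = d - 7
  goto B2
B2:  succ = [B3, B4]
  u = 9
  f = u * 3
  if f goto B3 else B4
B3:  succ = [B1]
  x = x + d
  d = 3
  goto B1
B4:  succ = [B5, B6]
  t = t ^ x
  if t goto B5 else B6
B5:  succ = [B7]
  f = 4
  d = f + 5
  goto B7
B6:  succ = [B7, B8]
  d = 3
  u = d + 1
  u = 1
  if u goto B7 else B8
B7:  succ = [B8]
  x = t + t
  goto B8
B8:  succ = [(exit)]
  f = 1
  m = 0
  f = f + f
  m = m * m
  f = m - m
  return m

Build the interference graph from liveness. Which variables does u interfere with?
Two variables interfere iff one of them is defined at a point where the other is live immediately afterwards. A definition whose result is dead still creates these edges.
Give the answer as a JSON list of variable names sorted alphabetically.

Answer: ["d", "t", "x"]

Analysis:
def/use:
  B0: def={t,x} ue=∅
  B1: def={d,m} ue=∅
  B2: def={f,u} ue=∅
  B3: def={d,x} ue={d,x}
  B4: def={t} ue={t,x}
  B5: def={d,f} ue=∅
  B6: def={d,u} ue=∅
  B7: def={x} ue={t}
  B8: def={f,m} ue=∅

Liveness:
  B0 li=∅ lo={t,x}
  B1 li={t,x} lo={d,t,x}
  B2 li={d,t,x} lo={d,t,x}
  B3 li={d,t,x} lo={t,x}
  B4 li={t,x} lo={t}
  B5 li={t} lo={t}
  B6 li={t} lo={t}
  B7 li={t} lo=∅
  B8 li=∅ lo=∅

Interfere edges:
  d — {f,m,t,u,x}
  f — {d,m,t,x}
  m — {d,f,t,x}
  t — {d,f,m,u,x}
  u — {d,t,x}
  x — {d,f,m,t,u}

N(u) = ["d", "t", "x"]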